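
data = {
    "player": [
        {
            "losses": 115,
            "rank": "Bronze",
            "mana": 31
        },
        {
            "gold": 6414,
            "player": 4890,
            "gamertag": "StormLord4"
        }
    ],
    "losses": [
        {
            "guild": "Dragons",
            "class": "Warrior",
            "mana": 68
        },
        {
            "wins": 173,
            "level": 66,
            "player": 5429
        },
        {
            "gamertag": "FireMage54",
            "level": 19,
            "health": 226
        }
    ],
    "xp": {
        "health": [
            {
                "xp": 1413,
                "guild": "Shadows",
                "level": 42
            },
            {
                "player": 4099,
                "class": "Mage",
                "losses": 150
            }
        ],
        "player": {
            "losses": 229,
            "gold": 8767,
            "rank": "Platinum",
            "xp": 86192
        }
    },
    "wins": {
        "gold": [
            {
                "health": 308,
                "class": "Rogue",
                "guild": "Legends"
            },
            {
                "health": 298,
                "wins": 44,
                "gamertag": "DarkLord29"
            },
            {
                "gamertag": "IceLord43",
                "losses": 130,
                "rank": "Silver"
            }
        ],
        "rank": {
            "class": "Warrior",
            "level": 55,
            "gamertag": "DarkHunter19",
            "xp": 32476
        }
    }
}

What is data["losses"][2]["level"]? 19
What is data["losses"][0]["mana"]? 68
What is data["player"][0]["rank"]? "Bronze"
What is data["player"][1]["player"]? 4890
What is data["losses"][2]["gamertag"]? "FireMage54"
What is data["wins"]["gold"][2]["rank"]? "Silver"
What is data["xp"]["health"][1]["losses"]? 150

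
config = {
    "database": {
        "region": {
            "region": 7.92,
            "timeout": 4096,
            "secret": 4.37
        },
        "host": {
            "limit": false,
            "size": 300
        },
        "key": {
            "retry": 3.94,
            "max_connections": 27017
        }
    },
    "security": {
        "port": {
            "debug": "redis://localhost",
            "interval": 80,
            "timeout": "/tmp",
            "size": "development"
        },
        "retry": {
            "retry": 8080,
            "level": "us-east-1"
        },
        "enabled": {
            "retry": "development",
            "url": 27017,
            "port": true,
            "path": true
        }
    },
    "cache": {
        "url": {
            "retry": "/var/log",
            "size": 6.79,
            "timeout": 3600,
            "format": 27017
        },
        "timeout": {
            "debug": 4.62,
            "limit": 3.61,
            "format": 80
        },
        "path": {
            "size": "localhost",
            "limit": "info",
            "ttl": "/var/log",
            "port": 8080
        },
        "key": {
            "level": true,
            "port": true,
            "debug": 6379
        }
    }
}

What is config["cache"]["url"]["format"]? 27017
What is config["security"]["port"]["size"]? "development"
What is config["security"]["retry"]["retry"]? 8080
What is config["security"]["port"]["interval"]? 80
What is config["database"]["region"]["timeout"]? 4096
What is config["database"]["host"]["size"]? 300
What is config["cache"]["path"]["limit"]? "info"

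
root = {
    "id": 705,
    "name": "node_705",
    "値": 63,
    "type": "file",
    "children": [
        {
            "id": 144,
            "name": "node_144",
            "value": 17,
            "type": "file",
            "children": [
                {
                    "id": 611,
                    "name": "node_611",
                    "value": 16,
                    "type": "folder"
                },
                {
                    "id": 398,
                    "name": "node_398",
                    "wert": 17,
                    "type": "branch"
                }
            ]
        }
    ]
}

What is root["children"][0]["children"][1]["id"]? 398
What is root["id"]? 705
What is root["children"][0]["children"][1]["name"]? "node_398"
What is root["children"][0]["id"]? 144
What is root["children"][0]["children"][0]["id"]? 611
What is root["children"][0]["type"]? "file"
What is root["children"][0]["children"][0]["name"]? "node_611"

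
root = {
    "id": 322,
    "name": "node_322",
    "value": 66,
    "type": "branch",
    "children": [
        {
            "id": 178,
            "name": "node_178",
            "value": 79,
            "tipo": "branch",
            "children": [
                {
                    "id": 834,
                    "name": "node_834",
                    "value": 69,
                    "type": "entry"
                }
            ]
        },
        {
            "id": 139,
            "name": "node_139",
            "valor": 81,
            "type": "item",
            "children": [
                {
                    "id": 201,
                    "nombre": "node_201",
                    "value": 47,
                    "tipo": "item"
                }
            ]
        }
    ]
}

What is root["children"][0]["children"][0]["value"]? 69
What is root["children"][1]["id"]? 139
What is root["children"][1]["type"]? "item"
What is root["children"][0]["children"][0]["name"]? "node_834"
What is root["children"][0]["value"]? 79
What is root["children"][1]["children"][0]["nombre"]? "node_201"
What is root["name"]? "node_322"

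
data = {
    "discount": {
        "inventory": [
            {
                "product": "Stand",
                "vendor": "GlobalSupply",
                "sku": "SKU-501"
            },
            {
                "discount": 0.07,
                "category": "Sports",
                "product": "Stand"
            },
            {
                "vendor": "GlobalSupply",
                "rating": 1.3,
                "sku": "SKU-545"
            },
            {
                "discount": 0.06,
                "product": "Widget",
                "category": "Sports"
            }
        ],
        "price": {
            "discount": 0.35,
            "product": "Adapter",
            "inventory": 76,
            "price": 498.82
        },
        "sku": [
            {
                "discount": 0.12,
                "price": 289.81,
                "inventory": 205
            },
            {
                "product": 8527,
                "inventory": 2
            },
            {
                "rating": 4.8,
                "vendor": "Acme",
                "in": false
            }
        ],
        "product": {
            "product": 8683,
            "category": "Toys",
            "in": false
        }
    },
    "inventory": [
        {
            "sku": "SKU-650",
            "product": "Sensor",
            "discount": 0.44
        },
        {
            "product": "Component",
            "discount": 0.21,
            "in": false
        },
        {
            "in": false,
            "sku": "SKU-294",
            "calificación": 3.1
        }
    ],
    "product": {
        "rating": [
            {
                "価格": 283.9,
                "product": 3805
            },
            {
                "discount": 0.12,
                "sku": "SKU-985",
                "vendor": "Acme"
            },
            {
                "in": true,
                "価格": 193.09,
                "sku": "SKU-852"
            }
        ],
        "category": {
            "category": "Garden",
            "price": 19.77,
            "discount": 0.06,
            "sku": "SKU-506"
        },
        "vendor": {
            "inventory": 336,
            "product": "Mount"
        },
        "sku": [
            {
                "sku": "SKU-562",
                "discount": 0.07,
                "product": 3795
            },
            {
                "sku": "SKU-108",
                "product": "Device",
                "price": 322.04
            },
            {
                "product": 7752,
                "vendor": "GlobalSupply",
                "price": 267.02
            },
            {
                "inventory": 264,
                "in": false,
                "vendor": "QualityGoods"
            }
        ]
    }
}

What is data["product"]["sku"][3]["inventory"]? 264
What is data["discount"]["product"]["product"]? 8683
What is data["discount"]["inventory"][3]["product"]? "Widget"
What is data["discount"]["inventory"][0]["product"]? "Stand"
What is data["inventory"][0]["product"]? "Sensor"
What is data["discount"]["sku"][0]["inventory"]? 205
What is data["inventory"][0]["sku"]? "SKU-650"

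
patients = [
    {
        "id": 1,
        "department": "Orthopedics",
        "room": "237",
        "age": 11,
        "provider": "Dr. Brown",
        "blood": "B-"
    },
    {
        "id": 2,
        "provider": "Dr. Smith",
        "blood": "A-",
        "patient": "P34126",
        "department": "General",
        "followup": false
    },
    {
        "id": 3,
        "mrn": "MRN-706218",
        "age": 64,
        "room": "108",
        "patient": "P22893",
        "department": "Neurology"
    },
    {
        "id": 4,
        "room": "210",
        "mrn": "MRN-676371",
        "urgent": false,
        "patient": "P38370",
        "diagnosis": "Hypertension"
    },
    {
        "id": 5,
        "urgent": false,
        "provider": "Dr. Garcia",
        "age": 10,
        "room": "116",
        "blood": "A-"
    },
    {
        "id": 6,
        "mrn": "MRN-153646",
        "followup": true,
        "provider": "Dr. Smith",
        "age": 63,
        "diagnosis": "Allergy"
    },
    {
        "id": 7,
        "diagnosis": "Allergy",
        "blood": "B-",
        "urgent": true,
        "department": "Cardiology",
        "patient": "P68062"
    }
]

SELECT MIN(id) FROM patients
1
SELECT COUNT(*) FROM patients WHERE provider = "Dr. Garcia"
1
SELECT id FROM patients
[1, 2, 3, 4, 5, 6, 7]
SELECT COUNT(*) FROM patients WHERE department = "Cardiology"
1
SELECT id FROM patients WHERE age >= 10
[1, 3, 5, 6]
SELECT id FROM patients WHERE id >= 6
[6, 7]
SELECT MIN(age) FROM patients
10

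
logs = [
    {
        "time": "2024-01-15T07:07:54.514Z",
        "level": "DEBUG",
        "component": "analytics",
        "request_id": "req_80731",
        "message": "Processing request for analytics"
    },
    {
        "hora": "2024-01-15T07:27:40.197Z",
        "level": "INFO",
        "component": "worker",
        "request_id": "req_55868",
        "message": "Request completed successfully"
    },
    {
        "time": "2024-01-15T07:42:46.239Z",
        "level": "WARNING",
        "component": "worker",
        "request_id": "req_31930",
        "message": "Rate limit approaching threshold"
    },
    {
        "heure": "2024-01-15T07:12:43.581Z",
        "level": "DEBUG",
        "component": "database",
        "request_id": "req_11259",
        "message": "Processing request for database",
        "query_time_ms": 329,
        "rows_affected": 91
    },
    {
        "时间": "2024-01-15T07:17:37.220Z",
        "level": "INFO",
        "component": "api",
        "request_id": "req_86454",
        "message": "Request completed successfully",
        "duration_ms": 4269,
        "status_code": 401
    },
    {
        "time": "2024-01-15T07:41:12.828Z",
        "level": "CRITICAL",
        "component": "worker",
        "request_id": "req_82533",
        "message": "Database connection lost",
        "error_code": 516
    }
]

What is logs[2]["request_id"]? "req_31930"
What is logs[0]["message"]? "Processing request for analytics"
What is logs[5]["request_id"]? "req_82533"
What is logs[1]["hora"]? "2024-01-15T07:27:40.197Z"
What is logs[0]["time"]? "2024-01-15T07:07:54.514Z"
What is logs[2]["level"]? "WARNING"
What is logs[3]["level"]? "DEBUG"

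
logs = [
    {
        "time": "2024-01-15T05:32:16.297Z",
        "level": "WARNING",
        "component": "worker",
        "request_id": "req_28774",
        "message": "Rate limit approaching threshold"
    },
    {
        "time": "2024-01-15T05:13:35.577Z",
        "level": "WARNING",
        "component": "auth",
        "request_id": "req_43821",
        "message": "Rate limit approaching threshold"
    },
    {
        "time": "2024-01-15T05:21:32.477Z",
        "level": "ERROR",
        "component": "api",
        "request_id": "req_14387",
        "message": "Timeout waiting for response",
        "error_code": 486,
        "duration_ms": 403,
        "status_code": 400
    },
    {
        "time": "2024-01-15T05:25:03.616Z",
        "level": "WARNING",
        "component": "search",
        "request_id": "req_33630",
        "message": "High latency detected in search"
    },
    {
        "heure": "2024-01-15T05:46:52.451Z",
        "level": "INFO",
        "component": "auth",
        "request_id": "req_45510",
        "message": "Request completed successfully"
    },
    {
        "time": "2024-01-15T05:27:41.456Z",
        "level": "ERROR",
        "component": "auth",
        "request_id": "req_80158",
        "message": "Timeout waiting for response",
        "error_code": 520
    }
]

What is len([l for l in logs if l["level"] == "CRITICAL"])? 0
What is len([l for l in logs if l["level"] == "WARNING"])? 3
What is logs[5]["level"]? "ERROR"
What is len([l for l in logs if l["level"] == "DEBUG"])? 0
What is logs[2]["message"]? "Timeout waiting for response"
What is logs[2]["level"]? "ERROR"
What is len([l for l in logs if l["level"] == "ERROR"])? 2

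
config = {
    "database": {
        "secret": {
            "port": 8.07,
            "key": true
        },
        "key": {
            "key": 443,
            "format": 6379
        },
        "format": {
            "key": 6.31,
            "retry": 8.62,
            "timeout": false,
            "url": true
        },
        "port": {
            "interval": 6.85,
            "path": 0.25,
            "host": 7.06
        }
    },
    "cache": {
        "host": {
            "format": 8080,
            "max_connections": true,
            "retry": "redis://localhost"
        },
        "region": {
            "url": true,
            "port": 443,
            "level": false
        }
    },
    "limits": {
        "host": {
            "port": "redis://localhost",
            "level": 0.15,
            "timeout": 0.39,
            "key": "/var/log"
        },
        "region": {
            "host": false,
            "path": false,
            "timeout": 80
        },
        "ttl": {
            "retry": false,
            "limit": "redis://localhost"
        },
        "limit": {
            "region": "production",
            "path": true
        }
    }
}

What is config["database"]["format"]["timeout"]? False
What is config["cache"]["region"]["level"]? False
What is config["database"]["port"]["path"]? 0.25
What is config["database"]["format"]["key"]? 6.31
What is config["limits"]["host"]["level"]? 0.15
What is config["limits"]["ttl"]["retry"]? False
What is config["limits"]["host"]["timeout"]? 0.39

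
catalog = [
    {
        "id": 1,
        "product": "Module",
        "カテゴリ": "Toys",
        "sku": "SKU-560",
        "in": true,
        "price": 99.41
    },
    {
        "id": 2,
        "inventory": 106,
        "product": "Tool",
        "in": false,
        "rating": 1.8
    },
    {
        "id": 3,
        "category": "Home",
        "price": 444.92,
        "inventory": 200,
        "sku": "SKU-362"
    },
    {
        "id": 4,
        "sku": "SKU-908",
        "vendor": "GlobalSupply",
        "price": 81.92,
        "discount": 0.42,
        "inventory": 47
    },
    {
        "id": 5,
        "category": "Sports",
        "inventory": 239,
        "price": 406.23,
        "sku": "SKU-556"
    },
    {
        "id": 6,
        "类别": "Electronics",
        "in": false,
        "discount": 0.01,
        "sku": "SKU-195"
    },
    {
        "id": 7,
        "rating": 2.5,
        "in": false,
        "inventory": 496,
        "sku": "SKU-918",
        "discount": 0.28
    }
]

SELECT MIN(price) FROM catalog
81.92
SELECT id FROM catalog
[1, 2, 3, 4, 5, 6, 7]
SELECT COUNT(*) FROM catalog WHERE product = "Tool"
1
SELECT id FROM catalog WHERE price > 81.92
[1, 3, 5]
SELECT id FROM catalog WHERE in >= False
[1, 2, 6, 7]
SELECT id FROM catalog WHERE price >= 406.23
[3, 5]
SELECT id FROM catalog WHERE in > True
[]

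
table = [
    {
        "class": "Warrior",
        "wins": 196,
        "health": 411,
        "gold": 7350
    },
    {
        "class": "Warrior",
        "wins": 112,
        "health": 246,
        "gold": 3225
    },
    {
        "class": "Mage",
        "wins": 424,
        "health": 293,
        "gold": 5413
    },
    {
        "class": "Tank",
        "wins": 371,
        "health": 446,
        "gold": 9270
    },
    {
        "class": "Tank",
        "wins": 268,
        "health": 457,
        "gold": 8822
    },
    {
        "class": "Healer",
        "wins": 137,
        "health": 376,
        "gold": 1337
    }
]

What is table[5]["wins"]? 137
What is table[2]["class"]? "Mage"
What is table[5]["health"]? 376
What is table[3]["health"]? 446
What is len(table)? 6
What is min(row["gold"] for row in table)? 1337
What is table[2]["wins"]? 424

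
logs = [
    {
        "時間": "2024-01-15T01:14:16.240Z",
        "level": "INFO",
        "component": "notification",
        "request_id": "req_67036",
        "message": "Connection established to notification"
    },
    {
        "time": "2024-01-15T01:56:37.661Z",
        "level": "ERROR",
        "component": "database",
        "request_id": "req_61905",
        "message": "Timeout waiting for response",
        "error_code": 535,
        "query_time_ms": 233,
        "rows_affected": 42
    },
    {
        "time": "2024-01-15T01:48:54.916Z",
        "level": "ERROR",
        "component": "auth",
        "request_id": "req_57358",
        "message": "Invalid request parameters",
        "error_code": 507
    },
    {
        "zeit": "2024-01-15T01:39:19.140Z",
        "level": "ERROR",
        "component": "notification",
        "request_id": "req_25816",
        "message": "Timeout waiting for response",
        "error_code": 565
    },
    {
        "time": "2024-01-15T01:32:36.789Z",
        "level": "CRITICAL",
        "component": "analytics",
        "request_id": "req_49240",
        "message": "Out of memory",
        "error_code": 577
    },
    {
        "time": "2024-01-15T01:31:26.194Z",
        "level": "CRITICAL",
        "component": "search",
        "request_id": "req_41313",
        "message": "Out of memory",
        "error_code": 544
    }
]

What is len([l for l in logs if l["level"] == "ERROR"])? 3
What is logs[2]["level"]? "ERROR"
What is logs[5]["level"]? "CRITICAL"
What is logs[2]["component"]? "auth"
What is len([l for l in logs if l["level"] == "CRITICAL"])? 2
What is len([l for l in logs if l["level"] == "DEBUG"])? 0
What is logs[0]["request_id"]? "req_67036"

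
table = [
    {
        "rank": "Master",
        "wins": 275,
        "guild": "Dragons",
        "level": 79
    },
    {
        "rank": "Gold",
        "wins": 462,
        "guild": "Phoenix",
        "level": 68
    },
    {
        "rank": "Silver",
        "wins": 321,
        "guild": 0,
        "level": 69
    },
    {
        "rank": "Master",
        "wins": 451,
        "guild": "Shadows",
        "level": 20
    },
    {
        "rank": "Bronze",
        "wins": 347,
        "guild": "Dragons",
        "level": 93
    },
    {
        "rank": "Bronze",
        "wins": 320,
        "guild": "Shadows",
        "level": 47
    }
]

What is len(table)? 6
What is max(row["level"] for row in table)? 93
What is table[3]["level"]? 20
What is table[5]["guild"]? "Shadows"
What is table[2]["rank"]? "Silver"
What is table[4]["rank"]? "Bronze"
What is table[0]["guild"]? "Dragons"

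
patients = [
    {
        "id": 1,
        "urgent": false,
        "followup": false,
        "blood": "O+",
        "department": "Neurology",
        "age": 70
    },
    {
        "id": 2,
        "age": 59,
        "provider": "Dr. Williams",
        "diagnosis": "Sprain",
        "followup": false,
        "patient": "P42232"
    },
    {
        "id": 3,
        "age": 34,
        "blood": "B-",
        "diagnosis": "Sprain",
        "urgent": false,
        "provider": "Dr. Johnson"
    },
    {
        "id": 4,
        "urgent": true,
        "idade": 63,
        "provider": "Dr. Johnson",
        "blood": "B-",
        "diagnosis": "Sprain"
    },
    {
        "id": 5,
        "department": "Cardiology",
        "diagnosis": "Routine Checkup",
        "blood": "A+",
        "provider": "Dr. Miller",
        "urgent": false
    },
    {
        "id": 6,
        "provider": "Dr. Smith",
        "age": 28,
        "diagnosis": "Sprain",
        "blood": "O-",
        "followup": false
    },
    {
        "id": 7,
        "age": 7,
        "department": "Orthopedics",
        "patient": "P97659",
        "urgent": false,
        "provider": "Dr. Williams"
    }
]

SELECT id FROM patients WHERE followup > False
[]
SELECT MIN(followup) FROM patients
False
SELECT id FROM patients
[1, 2, 3, 4, 5, 6, 7]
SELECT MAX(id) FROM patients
7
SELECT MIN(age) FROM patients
7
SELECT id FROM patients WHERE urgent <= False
[1, 3, 5, 7]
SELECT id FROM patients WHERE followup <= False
[1, 2, 6]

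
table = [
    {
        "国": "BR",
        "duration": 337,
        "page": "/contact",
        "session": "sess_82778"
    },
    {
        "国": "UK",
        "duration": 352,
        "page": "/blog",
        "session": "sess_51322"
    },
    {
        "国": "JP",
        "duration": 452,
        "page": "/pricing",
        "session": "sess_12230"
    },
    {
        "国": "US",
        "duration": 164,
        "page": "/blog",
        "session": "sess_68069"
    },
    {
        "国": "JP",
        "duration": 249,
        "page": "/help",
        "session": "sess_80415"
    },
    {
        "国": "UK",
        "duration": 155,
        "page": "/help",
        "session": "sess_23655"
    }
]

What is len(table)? 6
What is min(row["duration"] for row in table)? 155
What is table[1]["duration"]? 352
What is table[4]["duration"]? 249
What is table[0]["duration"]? 337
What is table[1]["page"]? "/blog"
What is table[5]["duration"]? 155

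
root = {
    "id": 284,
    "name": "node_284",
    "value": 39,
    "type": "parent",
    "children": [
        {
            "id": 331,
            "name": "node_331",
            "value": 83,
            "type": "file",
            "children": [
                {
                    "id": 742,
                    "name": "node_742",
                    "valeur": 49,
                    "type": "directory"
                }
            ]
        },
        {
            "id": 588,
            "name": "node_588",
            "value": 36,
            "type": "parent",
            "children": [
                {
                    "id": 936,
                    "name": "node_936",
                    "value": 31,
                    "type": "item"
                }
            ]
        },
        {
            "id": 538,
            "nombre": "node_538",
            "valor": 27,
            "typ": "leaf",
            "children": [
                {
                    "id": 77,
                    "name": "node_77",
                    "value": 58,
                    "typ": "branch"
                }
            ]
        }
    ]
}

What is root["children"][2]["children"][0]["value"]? 58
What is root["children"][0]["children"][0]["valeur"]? 49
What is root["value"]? 39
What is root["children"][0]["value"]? 83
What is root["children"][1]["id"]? 588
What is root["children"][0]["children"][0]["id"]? 742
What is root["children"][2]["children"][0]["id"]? 77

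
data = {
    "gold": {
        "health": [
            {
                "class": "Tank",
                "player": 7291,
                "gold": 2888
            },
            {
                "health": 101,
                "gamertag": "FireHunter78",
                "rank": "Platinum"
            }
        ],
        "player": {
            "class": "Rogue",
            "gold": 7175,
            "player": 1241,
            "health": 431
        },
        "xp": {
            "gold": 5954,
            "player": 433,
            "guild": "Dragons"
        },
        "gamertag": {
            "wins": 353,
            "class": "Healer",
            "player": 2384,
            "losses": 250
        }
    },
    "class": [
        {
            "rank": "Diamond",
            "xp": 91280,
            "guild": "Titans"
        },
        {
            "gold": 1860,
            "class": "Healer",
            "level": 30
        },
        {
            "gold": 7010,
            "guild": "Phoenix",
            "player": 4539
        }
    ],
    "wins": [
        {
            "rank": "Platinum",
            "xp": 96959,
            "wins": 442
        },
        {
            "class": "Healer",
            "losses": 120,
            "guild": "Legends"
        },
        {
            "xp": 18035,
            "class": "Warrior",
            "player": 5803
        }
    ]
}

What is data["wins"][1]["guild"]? "Legends"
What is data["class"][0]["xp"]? 91280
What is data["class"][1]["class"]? "Healer"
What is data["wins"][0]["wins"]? 442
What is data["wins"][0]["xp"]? 96959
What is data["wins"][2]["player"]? 5803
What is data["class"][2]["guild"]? "Phoenix"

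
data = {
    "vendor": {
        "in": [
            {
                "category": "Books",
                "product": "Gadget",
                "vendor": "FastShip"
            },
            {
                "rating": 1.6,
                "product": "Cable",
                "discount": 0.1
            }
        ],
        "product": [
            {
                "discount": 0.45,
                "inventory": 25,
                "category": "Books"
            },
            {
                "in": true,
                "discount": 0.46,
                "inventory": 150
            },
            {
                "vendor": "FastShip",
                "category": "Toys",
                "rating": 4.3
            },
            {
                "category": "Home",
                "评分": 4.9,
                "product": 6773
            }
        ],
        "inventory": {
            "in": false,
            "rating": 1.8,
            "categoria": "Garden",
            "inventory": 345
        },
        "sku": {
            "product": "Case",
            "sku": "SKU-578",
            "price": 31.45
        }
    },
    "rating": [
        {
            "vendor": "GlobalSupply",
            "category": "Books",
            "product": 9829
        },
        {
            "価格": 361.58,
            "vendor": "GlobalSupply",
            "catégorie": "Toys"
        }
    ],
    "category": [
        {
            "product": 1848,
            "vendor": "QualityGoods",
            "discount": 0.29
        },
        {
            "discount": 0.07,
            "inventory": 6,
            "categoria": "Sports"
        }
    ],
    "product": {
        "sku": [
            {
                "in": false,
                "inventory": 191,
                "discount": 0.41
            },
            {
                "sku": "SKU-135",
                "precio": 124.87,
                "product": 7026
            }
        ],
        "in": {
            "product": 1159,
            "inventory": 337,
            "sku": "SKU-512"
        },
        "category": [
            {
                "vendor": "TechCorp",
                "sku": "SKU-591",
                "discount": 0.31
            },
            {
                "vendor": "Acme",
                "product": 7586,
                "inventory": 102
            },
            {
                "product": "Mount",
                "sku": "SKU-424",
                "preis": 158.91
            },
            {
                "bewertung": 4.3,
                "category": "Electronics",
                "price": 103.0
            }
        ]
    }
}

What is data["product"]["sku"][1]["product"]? 7026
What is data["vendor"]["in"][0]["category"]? "Books"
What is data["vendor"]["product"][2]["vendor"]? "FastShip"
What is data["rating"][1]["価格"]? 361.58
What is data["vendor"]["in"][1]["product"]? "Cable"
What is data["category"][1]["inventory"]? 6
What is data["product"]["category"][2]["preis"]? 158.91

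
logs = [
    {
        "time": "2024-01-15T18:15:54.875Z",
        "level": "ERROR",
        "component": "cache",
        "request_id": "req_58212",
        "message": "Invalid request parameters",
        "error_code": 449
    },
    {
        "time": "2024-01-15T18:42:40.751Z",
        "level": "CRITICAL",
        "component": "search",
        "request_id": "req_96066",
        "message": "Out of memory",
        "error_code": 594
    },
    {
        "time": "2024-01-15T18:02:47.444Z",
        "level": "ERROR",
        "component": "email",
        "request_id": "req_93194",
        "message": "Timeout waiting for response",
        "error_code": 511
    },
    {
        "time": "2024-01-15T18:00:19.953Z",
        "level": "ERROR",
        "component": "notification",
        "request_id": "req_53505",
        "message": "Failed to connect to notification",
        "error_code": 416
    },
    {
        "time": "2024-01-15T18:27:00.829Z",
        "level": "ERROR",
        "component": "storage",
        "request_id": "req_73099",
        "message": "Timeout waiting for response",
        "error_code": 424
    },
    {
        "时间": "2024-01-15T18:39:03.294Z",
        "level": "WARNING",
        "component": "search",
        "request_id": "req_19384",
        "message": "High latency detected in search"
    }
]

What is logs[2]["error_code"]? 511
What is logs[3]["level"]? "ERROR"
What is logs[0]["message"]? "Invalid request parameters"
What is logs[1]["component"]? "search"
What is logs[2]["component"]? "email"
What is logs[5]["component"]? "search"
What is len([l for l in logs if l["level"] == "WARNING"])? 1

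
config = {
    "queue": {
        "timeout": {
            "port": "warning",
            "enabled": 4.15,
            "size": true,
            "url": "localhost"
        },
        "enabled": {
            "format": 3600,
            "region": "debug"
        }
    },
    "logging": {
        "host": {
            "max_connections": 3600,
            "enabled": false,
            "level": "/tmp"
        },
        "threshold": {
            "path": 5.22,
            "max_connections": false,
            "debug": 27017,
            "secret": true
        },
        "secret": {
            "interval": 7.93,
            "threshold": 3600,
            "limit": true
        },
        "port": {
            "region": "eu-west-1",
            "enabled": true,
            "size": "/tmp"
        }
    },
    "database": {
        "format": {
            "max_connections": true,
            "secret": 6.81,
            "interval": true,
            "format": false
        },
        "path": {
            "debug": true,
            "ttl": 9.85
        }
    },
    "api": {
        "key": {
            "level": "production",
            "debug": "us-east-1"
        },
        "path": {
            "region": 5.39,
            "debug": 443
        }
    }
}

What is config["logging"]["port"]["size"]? "/tmp"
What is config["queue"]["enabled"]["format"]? 3600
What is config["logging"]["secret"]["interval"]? 7.93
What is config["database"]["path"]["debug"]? True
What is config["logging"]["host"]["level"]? "/tmp"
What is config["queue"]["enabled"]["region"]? "debug"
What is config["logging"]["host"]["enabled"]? False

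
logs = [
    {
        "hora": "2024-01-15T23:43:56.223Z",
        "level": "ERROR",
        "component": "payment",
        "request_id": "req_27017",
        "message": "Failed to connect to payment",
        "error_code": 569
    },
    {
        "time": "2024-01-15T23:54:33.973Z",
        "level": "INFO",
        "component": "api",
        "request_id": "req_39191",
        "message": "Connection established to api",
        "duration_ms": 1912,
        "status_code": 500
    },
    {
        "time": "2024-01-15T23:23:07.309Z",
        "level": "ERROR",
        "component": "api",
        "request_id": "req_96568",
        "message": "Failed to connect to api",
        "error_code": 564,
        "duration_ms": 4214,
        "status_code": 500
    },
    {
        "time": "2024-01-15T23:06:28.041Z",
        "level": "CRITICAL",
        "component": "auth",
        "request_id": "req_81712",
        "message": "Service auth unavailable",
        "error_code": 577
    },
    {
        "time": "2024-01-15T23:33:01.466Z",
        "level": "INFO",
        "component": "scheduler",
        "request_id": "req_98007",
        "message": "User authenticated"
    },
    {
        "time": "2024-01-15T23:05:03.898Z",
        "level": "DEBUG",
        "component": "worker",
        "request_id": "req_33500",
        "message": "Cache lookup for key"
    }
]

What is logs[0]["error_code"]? 569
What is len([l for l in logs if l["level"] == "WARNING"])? 0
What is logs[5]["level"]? "DEBUG"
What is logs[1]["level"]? "INFO"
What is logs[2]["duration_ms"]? 4214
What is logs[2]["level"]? "ERROR"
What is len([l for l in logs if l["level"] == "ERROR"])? 2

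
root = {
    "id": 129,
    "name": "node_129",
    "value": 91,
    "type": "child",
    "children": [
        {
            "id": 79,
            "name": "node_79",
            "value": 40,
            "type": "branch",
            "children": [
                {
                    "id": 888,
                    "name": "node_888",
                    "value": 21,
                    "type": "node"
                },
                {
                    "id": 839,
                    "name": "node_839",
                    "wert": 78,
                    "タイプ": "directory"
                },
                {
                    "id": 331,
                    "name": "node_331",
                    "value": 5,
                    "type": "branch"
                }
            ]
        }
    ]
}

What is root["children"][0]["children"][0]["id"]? 888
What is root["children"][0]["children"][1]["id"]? 839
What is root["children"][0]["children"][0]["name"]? "node_888"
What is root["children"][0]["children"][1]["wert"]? 78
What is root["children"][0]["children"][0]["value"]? 21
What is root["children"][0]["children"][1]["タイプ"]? "directory"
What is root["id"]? 129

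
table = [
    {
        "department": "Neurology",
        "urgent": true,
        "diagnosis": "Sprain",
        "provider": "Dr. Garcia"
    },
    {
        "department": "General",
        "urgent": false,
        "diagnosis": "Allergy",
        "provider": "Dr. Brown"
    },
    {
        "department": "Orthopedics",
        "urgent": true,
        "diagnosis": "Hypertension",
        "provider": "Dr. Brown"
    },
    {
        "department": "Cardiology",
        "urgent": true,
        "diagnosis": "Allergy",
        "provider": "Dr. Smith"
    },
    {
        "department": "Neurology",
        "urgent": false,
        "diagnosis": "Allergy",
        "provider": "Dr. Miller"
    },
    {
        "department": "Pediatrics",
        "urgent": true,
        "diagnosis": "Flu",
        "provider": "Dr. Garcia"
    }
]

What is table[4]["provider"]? "Dr. Miller"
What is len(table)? 6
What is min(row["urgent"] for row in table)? False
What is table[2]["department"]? "Orthopedics"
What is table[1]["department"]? "General"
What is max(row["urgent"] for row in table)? True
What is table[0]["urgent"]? True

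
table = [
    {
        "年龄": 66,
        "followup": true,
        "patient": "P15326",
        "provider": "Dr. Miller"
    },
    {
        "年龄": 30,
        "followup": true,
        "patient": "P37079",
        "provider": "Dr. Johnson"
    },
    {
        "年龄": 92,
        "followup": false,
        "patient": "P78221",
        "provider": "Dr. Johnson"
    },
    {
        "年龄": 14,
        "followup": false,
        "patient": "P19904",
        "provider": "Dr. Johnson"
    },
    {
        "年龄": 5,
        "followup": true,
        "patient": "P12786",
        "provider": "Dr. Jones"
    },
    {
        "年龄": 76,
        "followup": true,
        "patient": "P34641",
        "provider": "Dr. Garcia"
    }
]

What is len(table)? 6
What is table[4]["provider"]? "Dr. Jones"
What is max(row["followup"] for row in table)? True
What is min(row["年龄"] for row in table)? 5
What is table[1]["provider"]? "Dr. Johnson"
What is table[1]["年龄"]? 30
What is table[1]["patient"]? "P37079"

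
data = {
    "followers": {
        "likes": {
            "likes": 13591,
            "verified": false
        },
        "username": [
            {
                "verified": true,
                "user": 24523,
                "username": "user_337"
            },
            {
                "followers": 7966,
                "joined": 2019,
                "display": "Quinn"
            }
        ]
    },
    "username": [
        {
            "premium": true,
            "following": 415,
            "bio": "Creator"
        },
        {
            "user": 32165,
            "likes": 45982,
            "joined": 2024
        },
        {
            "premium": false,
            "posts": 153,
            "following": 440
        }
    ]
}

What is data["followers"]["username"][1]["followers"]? 7966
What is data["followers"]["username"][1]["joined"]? 2019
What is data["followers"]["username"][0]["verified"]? True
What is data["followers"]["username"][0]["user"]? 24523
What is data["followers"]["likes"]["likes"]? 13591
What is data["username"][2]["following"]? 440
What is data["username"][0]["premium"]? True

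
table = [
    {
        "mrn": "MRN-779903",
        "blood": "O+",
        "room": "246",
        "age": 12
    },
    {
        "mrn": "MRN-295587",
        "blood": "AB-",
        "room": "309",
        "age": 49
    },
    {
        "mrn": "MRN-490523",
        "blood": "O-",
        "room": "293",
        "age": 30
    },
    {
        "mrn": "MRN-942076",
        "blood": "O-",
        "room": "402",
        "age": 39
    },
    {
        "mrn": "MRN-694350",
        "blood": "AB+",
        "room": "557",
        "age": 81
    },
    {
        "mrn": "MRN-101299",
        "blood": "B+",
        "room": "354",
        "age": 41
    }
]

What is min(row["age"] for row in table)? 12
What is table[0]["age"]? 12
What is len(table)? 6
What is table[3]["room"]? "402"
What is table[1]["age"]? 49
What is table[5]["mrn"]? "MRN-101299"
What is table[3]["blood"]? "O-"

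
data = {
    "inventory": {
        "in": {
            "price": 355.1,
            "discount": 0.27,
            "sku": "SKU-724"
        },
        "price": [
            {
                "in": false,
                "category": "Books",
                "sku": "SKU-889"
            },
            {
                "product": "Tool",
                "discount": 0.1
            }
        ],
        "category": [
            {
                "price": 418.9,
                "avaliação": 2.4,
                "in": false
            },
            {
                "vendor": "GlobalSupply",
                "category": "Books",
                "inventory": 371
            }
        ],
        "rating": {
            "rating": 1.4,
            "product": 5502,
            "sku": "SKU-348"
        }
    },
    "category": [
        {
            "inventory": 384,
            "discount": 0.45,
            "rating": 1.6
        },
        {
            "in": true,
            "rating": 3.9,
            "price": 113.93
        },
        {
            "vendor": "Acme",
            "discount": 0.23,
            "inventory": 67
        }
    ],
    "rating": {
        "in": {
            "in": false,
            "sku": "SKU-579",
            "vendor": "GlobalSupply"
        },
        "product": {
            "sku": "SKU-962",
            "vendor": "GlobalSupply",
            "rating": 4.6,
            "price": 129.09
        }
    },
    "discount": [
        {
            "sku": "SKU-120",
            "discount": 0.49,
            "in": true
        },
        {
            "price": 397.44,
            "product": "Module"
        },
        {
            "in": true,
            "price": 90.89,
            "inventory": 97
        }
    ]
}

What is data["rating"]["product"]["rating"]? 4.6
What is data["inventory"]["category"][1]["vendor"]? "GlobalSupply"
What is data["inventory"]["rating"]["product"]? 5502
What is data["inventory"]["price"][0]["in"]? False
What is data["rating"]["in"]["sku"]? "SKU-579"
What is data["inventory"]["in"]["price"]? 355.1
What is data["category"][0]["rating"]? 1.6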